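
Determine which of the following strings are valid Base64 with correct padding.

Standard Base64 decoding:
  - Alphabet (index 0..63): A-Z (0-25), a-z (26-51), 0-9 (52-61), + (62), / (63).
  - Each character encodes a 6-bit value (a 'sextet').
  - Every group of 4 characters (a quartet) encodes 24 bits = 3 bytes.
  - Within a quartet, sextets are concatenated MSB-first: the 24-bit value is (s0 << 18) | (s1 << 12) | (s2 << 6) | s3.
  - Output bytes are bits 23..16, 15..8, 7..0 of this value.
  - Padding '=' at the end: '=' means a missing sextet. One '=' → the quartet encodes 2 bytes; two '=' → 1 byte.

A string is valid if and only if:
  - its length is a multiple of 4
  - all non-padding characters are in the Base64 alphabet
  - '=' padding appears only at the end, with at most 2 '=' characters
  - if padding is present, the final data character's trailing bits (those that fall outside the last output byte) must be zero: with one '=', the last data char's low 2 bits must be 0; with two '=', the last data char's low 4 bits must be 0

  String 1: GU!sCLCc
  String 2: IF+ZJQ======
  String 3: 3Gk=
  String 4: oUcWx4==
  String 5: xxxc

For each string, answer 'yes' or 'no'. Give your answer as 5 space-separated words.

String 1: 'GU!sCLCc' → invalid (bad char(s): ['!'])
String 2: 'IF+ZJQ======' → invalid (6 pad chars (max 2))
String 3: '3Gk=' → valid
String 4: 'oUcWx4==' → invalid (bad trailing bits)
String 5: 'xxxc' → valid

Answer: no no yes no yes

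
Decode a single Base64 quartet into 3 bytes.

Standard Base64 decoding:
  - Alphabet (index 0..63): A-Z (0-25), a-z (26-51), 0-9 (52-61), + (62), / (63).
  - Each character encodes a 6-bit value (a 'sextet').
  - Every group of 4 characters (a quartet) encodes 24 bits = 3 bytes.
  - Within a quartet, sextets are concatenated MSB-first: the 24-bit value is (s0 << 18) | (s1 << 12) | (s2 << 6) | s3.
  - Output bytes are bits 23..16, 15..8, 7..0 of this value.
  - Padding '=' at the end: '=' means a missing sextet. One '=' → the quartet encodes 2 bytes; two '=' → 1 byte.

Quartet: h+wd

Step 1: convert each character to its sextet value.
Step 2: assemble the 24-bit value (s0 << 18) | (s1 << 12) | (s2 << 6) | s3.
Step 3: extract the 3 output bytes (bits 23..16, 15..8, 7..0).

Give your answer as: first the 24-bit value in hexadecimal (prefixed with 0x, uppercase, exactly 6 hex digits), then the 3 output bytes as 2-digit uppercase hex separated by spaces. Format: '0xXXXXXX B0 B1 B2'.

Answer: 0x87EC1D 87 EC 1D

Derivation:
Sextets: h=33, +=62, w=48, d=29
24-bit: (33<<18) | (62<<12) | (48<<6) | 29
      = 0x840000 | 0x03E000 | 0x000C00 | 0x00001D
      = 0x87EC1D
Bytes: (v>>16)&0xFF=87, (v>>8)&0xFF=EC, v&0xFF=1D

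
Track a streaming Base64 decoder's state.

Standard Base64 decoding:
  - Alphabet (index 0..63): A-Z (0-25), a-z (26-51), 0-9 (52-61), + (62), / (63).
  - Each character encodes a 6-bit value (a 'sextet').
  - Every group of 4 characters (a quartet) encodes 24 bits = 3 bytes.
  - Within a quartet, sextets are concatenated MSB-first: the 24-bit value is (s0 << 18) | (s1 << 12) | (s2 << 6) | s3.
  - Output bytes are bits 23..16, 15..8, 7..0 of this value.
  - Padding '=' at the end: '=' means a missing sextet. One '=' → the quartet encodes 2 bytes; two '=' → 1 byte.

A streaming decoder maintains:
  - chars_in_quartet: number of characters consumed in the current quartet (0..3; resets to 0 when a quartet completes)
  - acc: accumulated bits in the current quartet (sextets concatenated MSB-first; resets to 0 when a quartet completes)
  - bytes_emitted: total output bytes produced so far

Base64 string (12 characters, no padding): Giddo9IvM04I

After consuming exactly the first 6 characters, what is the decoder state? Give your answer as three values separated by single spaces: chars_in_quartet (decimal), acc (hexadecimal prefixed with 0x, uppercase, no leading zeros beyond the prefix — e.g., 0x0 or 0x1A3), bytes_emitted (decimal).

After char 0 ('G'=6): chars_in_quartet=1 acc=0x6 bytes_emitted=0
After char 1 ('i'=34): chars_in_quartet=2 acc=0x1A2 bytes_emitted=0
After char 2 ('d'=29): chars_in_quartet=3 acc=0x689D bytes_emitted=0
After char 3 ('d'=29): chars_in_quartet=4 acc=0x1A275D -> emit 1A 27 5D, reset; bytes_emitted=3
After char 4 ('o'=40): chars_in_quartet=1 acc=0x28 bytes_emitted=3
After char 5 ('9'=61): chars_in_quartet=2 acc=0xA3D bytes_emitted=3

Answer: 2 0xA3D 3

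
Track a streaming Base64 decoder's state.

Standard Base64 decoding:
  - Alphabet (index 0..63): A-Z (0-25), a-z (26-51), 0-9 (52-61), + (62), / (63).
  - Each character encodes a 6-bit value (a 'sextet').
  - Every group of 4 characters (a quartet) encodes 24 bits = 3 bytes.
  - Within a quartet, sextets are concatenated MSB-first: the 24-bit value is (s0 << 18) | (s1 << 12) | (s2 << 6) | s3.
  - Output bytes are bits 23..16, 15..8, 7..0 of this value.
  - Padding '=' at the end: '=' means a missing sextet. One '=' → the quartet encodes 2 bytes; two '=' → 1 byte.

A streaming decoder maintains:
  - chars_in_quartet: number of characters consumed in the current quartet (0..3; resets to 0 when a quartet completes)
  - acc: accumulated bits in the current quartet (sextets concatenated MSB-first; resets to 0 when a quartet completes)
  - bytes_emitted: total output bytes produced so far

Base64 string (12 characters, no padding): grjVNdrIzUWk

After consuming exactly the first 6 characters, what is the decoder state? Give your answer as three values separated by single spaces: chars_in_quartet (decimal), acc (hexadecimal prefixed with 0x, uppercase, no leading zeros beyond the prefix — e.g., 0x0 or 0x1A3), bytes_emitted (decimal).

After char 0 ('g'=32): chars_in_quartet=1 acc=0x20 bytes_emitted=0
After char 1 ('r'=43): chars_in_quartet=2 acc=0x82B bytes_emitted=0
After char 2 ('j'=35): chars_in_quartet=3 acc=0x20AE3 bytes_emitted=0
After char 3 ('V'=21): chars_in_quartet=4 acc=0x82B8D5 -> emit 82 B8 D5, reset; bytes_emitted=3
After char 4 ('N'=13): chars_in_quartet=1 acc=0xD bytes_emitted=3
After char 5 ('d'=29): chars_in_quartet=2 acc=0x35D bytes_emitted=3

Answer: 2 0x35D 3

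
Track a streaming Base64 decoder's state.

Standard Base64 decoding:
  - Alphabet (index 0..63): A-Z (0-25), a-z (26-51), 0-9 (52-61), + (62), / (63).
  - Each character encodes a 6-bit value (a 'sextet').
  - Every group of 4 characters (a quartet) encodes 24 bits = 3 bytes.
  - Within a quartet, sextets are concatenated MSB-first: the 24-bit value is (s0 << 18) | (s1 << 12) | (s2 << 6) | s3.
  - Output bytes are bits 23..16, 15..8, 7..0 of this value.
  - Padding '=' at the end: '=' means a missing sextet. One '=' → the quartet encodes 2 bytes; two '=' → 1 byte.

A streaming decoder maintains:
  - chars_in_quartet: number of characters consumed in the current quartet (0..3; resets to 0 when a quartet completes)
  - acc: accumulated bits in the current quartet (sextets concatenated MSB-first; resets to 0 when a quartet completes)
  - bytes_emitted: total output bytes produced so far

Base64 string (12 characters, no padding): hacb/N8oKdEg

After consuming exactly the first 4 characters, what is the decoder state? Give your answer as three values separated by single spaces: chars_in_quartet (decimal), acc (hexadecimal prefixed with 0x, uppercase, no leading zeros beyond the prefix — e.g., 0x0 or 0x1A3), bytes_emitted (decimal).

After char 0 ('h'=33): chars_in_quartet=1 acc=0x21 bytes_emitted=0
After char 1 ('a'=26): chars_in_quartet=2 acc=0x85A bytes_emitted=0
After char 2 ('c'=28): chars_in_quartet=3 acc=0x2169C bytes_emitted=0
After char 3 ('b'=27): chars_in_quartet=4 acc=0x85A71B -> emit 85 A7 1B, reset; bytes_emitted=3

Answer: 0 0x0 3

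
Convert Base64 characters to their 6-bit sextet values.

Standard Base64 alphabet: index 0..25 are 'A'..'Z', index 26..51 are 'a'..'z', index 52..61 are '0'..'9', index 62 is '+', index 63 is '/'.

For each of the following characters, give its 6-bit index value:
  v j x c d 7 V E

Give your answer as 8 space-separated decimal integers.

'v': a..z range, 26 + ord('v') − ord('a') = 47
'j': a..z range, 26 + ord('j') − ord('a') = 35
'x': a..z range, 26 + ord('x') − ord('a') = 49
'c': a..z range, 26 + ord('c') − ord('a') = 28
'd': a..z range, 26 + ord('d') − ord('a') = 29
'7': 0..9 range, 52 + ord('7') − ord('0') = 59
'V': A..Z range, ord('V') − ord('A') = 21
'E': A..Z range, ord('E') − ord('A') = 4

Answer: 47 35 49 28 29 59 21 4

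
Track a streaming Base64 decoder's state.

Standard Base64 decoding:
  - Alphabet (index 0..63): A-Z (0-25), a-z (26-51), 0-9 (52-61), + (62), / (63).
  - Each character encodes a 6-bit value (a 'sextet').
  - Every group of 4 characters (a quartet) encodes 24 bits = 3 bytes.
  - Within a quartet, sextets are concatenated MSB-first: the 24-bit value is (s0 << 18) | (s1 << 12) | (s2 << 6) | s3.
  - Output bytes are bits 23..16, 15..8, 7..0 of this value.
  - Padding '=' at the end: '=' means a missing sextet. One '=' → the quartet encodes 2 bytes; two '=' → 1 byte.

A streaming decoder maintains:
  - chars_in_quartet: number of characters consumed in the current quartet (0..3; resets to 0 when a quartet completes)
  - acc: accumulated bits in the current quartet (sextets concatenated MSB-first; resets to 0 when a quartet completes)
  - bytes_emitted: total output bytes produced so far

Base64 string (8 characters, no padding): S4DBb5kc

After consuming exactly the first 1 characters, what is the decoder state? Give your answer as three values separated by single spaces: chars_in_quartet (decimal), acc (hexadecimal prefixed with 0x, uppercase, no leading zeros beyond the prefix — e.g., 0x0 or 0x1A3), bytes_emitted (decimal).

Answer: 1 0x12 0

Derivation:
After char 0 ('S'=18): chars_in_quartet=1 acc=0x12 bytes_emitted=0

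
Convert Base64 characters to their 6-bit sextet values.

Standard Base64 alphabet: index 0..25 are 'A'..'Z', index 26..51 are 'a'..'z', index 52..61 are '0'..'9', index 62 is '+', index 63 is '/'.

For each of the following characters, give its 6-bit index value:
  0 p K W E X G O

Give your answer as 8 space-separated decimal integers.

Answer: 52 41 10 22 4 23 6 14

Derivation:
'0': 0..9 range, 52 + ord('0') − ord('0') = 52
'p': a..z range, 26 + ord('p') − ord('a') = 41
'K': A..Z range, ord('K') − ord('A') = 10
'W': A..Z range, ord('W') − ord('A') = 22
'E': A..Z range, ord('E') − ord('A') = 4
'X': A..Z range, ord('X') − ord('A') = 23
'G': A..Z range, ord('G') − ord('A') = 6
'O': A..Z range, ord('O') − ord('A') = 14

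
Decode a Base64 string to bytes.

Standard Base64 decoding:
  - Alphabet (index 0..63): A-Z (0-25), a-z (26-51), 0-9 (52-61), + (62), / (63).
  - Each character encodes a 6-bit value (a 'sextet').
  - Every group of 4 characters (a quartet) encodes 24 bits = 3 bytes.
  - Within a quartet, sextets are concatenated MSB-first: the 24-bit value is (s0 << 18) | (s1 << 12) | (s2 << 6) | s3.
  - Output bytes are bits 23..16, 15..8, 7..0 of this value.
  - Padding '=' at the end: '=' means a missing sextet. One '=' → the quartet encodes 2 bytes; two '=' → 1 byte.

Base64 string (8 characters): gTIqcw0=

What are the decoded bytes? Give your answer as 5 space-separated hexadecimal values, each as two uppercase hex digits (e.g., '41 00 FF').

Answer: 81 32 2A 73 0D

Derivation:
After char 0 ('g'=32): chars_in_quartet=1 acc=0x20 bytes_emitted=0
After char 1 ('T'=19): chars_in_quartet=2 acc=0x813 bytes_emitted=0
After char 2 ('I'=8): chars_in_quartet=3 acc=0x204C8 bytes_emitted=0
After char 3 ('q'=42): chars_in_quartet=4 acc=0x81322A -> emit 81 32 2A, reset; bytes_emitted=3
After char 4 ('c'=28): chars_in_quartet=1 acc=0x1C bytes_emitted=3
After char 5 ('w'=48): chars_in_quartet=2 acc=0x730 bytes_emitted=3
After char 6 ('0'=52): chars_in_quartet=3 acc=0x1CC34 bytes_emitted=3
Padding '=': partial quartet acc=0x1CC34 -> emit 73 0D; bytes_emitted=5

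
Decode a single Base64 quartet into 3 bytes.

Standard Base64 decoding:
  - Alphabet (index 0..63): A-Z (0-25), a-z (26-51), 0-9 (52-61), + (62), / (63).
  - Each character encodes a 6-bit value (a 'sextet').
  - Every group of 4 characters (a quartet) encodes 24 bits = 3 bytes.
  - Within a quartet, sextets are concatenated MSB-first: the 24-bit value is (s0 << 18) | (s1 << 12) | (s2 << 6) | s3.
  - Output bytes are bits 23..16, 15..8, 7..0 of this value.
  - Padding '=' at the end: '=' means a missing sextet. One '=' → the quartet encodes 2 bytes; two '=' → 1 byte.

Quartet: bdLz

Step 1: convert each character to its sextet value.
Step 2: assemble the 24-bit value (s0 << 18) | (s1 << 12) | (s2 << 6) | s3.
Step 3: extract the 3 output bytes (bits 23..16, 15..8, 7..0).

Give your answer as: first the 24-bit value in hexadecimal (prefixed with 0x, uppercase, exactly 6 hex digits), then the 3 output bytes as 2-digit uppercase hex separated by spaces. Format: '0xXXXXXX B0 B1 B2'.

Answer: 0x6DD2F3 6D D2 F3

Derivation:
Sextets: b=27, d=29, L=11, z=51
24-bit: (27<<18) | (29<<12) | (11<<6) | 51
      = 0x6C0000 | 0x01D000 | 0x0002C0 | 0x000033
      = 0x6DD2F3
Bytes: (v>>16)&0xFF=6D, (v>>8)&0xFF=D2, v&0xFF=F3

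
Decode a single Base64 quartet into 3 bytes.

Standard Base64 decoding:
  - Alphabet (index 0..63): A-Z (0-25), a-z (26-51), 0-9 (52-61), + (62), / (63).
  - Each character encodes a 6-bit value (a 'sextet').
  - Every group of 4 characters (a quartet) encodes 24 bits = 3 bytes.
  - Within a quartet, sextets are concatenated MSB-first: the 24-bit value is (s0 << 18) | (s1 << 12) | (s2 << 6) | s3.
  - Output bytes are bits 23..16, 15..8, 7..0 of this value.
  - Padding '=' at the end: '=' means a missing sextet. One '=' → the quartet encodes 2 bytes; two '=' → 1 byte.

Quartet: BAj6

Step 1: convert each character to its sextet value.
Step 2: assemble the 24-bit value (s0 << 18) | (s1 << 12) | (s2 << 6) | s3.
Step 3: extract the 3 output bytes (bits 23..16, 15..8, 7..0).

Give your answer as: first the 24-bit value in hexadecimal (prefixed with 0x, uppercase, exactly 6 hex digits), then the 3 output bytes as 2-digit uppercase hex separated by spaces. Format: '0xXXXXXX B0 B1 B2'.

Sextets: B=1, A=0, j=35, 6=58
24-bit: (1<<18) | (0<<12) | (35<<6) | 58
      = 0x040000 | 0x000000 | 0x0008C0 | 0x00003A
      = 0x0408FA
Bytes: (v>>16)&0xFF=04, (v>>8)&0xFF=08, v&0xFF=FA

Answer: 0x0408FA 04 08 FA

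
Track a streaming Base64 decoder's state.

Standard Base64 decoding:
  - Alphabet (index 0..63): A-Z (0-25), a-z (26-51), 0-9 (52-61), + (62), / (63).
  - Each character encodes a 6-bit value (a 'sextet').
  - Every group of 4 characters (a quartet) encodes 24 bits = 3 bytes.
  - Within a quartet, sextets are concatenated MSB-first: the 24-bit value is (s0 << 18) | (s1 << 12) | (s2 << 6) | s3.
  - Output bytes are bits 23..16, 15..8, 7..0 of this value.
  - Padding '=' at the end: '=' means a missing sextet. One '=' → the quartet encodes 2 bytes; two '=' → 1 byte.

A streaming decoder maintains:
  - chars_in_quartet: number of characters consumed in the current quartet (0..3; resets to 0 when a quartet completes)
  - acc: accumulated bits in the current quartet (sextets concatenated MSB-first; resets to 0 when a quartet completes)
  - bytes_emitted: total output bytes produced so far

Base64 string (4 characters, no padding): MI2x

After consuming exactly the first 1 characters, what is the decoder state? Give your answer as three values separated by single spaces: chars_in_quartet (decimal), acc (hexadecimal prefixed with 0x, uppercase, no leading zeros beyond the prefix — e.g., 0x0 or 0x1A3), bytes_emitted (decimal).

After char 0 ('M'=12): chars_in_quartet=1 acc=0xC bytes_emitted=0

Answer: 1 0xC 0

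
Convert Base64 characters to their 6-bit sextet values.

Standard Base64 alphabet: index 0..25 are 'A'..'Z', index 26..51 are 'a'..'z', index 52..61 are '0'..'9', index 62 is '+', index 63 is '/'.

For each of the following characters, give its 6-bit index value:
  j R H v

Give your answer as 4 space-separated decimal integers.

Answer: 35 17 7 47

Derivation:
'j': a..z range, 26 + ord('j') − ord('a') = 35
'R': A..Z range, ord('R') − ord('A') = 17
'H': A..Z range, ord('H') − ord('A') = 7
'v': a..z range, 26 + ord('v') − ord('a') = 47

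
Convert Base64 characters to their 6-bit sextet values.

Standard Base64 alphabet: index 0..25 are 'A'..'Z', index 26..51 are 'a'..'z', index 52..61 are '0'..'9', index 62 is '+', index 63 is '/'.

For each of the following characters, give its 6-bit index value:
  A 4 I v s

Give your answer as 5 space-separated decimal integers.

Answer: 0 56 8 47 44

Derivation:
'A': A..Z range, ord('A') − ord('A') = 0
'4': 0..9 range, 52 + ord('4') − ord('0') = 56
'I': A..Z range, ord('I') − ord('A') = 8
'v': a..z range, 26 + ord('v') − ord('a') = 47
's': a..z range, 26 + ord('s') − ord('a') = 44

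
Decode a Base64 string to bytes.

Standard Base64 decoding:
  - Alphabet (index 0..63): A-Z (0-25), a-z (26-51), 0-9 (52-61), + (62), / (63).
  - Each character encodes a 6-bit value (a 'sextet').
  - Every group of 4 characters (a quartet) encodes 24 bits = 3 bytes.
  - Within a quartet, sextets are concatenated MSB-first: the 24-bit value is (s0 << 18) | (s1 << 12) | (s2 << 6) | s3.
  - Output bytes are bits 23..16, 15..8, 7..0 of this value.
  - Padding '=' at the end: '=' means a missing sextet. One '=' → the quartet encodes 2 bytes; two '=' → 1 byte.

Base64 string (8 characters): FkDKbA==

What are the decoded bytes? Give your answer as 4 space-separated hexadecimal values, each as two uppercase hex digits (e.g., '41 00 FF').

Answer: 16 40 CA 6C

Derivation:
After char 0 ('F'=5): chars_in_quartet=1 acc=0x5 bytes_emitted=0
After char 1 ('k'=36): chars_in_quartet=2 acc=0x164 bytes_emitted=0
After char 2 ('D'=3): chars_in_quartet=3 acc=0x5903 bytes_emitted=0
After char 3 ('K'=10): chars_in_quartet=4 acc=0x1640CA -> emit 16 40 CA, reset; bytes_emitted=3
After char 4 ('b'=27): chars_in_quartet=1 acc=0x1B bytes_emitted=3
After char 5 ('A'=0): chars_in_quartet=2 acc=0x6C0 bytes_emitted=3
Padding '==': partial quartet acc=0x6C0 -> emit 6C; bytes_emitted=4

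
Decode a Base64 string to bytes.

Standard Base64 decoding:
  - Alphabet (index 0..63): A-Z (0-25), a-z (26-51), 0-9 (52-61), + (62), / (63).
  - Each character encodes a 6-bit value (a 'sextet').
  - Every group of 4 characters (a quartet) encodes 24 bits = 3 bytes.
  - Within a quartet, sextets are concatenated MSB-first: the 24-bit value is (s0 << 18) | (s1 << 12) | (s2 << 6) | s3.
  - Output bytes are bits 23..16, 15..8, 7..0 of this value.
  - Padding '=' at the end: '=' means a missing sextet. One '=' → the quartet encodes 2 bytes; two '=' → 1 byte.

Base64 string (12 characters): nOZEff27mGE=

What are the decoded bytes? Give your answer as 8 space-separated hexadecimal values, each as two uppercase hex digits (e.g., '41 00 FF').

Answer: 9C E6 44 7D FD BB 98 61

Derivation:
After char 0 ('n'=39): chars_in_quartet=1 acc=0x27 bytes_emitted=0
After char 1 ('O'=14): chars_in_quartet=2 acc=0x9CE bytes_emitted=0
After char 2 ('Z'=25): chars_in_quartet=3 acc=0x27399 bytes_emitted=0
After char 3 ('E'=4): chars_in_quartet=4 acc=0x9CE644 -> emit 9C E6 44, reset; bytes_emitted=3
After char 4 ('f'=31): chars_in_quartet=1 acc=0x1F bytes_emitted=3
After char 5 ('f'=31): chars_in_quartet=2 acc=0x7DF bytes_emitted=3
After char 6 ('2'=54): chars_in_quartet=3 acc=0x1F7F6 bytes_emitted=3
After char 7 ('7'=59): chars_in_quartet=4 acc=0x7DFDBB -> emit 7D FD BB, reset; bytes_emitted=6
After char 8 ('m'=38): chars_in_quartet=1 acc=0x26 bytes_emitted=6
After char 9 ('G'=6): chars_in_quartet=2 acc=0x986 bytes_emitted=6
After char 10 ('E'=4): chars_in_quartet=3 acc=0x26184 bytes_emitted=6
Padding '=': partial quartet acc=0x26184 -> emit 98 61; bytes_emitted=8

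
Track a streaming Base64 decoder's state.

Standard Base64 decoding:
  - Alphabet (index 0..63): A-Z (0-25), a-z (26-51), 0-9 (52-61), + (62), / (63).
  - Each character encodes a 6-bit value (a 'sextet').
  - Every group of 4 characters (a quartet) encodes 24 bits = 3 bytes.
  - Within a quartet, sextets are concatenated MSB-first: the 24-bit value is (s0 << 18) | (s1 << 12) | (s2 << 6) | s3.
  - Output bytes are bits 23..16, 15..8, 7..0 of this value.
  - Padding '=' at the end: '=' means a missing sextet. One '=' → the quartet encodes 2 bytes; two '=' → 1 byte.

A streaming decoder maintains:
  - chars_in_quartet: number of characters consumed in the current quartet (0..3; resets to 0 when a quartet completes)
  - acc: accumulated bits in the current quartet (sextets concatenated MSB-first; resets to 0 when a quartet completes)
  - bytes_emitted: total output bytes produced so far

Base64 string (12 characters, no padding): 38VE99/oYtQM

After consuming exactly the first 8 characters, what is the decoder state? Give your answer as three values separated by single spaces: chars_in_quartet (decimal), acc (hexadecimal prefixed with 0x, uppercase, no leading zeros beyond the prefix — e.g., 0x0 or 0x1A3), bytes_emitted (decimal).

Answer: 0 0x0 6

Derivation:
After char 0 ('3'=55): chars_in_quartet=1 acc=0x37 bytes_emitted=0
After char 1 ('8'=60): chars_in_quartet=2 acc=0xDFC bytes_emitted=0
After char 2 ('V'=21): chars_in_quartet=3 acc=0x37F15 bytes_emitted=0
After char 3 ('E'=4): chars_in_quartet=4 acc=0xDFC544 -> emit DF C5 44, reset; bytes_emitted=3
After char 4 ('9'=61): chars_in_quartet=1 acc=0x3D bytes_emitted=3
After char 5 ('9'=61): chars_in_quartet=2 acc=0xF7D bytes_emitted=3
After char 6 ('/'=63): chars_in_quartet=3 acc=0x3DF7F bytes_emitted=3
After char 7 ('o'=40): chars_in_quartet=4 acc=0xF7DFE8 -> emit F7 DF E8, reset; bytes_emitted=6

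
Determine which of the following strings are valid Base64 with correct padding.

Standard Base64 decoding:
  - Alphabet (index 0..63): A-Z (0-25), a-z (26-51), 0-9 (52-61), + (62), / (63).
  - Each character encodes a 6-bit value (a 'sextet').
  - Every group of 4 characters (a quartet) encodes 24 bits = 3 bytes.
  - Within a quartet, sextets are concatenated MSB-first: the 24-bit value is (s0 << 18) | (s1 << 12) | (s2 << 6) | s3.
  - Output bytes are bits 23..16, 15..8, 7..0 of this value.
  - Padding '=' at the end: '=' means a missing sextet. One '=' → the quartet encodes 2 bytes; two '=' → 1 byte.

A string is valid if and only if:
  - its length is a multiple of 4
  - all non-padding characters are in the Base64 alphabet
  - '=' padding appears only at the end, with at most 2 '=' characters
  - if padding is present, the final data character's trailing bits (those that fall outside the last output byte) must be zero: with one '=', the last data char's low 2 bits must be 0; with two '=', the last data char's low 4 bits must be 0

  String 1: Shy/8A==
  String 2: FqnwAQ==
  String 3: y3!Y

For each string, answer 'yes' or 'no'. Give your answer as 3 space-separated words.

String 1: 'Shy/8A==' → valid
String 2: 'FqnwAQ==' → valid
String 3: 'y3!Y' → invalid (bad char(s): ['!'])

Answer: yes yes no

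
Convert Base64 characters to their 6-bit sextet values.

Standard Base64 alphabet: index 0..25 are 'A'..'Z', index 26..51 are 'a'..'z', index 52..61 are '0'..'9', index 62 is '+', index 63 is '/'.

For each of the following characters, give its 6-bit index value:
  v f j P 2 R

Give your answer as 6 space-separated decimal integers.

Answer: 47 31 35 15 54 17

Derivation:
'v': a..z range, 26 + ord('v') − ord('a') = 47
'f': a..z range, 26 + ord('f') − ord('a') = 31
'j': a..z range, 26 + ord('j') − ord('a') = 35
'P': A..Z range, ord('P') − ord('A') = 15
'2': 0..9 range, 52 + ord('2') − ord('0') = 54
'R': A..Z range, ord('R') − ord('A') = 17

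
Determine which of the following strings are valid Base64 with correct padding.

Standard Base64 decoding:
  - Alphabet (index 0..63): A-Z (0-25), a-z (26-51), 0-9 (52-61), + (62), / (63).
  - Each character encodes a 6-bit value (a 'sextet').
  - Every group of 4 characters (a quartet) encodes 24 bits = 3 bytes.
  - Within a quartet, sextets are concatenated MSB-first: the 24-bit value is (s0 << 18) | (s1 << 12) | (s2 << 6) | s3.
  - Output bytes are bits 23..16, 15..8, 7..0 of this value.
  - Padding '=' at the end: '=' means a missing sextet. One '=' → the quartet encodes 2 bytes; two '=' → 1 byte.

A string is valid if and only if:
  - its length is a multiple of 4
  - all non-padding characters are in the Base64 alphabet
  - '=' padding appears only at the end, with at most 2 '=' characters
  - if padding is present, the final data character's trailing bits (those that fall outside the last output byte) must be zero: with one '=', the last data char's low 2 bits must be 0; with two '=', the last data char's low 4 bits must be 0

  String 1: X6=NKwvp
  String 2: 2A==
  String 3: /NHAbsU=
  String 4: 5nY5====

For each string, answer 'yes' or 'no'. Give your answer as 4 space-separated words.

String 1: 'X6=NKwvp' → invalid (bad char(s): ['=']; '=' in middle)
String 2: '2A==' → valid
String 3: '/NHAbsU=' → valid
String 4: '5nY5====' → invalid (4 pad chars (max 2))

Answer: no yes yes no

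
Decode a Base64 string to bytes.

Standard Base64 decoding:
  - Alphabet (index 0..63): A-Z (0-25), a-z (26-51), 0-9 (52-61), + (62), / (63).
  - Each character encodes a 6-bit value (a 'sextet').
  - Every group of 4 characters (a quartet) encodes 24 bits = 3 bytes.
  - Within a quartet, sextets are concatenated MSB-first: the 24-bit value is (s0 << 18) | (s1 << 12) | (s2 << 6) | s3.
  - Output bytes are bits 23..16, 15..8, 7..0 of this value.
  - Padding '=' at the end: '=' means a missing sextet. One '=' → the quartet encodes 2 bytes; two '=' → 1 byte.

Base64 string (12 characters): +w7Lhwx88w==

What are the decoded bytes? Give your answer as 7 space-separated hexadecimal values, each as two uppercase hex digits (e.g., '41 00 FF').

Answer: FB 0E CB 87 0C 7C F3

Derivation:
After char 0 ('+'=62): chars_in_quartet=1 acc=0x3E bytes_emitted=0
After char 1 ('w'=48): chars_in_quartet=2 acc=0xFB0 bytes_emitted=0
After char 2 ('7'=59): chars_in_quartet=3 acc=0x3EC3B bytes_emitted=0
After char 3 ('L'=11): chars_in_quartet=4 acc=0xFB0ECB -> emit FB 0E CB, reset; bytes_emitted=3
After char 4 ('h'=33): chars_in_quartet=1 acc=0x21 bytes_emitted=3
After char 5 ('w'=48): chars_in_quartet=2 acc=0x870 bytes_emitted=3
After char 6 ('x'=49): chars_in_quartet=3 acc=0x21C31 bytes_emitted=3
After char 7 ('8'=60): chars_in_quartet=4 acc=0x870C7C -> emit 87 0C 7C, reset; bytes_emitted=6
After char 8 ('8'=60): chars_in_quartet=1 acc=0x3C bytes_emitted=6
After char 9 ('w'=48): chars_in_quartet=2 acc=0xF30 bytes_emitted=6
Padding '==': partial quartet acc=0xF30 -> emit F3; bytes_emitted=7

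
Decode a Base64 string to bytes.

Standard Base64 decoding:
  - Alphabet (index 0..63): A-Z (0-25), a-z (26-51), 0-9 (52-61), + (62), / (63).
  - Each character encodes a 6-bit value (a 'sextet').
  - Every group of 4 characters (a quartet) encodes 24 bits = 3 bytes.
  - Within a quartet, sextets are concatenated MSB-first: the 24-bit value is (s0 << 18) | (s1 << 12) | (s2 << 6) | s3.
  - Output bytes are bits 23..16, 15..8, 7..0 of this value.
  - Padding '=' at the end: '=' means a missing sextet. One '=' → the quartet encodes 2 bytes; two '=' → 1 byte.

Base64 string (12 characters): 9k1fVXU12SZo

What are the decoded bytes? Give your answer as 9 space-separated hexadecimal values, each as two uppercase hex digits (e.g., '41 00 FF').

Answer: F6 4D 5F 55 75 35 D9 26 68

Derivation:
After char 0 ('9'=61): chars_in_quartet=1 acc=0x3D bytes_emitted=0
After char 1 ('k'=36): chars_in_quartet=2 acc=0xF64 bytes_emitted=0
After char 2 ('1'=53): chars_in_quartet=3 acc=0x3D935 bytes_emitted=0
After char 3 ('f'=31): chars_in_quartet=4 acc=0xF64D5F -> emit F6 4D 5F, reset; bytes_emitted=3
After char 4 ('V'=21): chars_in_quartet=1 acc=0x15 bytes_emitted=3
After char 5 ('X'=23): chars_in_quartet=2 acc=0x557 bytes_emitted=3
After char 6 ('U'=20): chars_in_quartet=3 acc=0x155D4 bytes_emitted=3
After char 7 ('1'=53): chars_in_quartet=4 acc=0x557535 -> emit 55 75 35, reset; bytes_emitted=6
After char 8 ('2'=54): chars_in_quartet=1 acc=0x36 bytes_emitted=6
After char 9 ('S'=18): chars_in_quartet=2 acc=0xD92 bytes_emitted=6
After char 10 ('Z'=25): chars_in_quartet=3 acc=0x36499 bytes_emitted=6
After char 11 ('o'=40): chars_in_quartet=4 acc=0xD92668 -> emit D9 26 68, reset; bytes_emitted=9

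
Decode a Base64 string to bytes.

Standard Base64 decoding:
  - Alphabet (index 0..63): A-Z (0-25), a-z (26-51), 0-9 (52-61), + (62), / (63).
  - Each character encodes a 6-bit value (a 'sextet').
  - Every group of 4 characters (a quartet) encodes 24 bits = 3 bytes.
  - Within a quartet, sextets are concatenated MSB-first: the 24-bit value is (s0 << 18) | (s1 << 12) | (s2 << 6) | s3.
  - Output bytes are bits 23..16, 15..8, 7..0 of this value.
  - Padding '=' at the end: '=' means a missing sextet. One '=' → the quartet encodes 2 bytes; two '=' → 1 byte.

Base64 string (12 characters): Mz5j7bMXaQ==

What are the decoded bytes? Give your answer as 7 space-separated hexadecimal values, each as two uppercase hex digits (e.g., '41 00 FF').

After char 0 ('M'=12): chars_in_quartet=1 acc=0xC bytes_emitted=0
After char 1 ('z'=51): chars_in_quartet=2 acc=0x333 bytes_emitted=0
After char 2 ('5'=57): chars_in_quartet=3 acc=0xCCF9 bytes_emitted=0
After char 3 ('j'=35): chars_in_quartet=4 acc=0x333E63 -> emit 33 3E 63, reset; bytes_emitted=3
After char 4 ('7'=59): chars_in_quartet=1 acc=0x3B bytes_emitted=3
After char 5 ('b'=27): chars_in_quartet=2 acc=0xEDB bytes_emitted=3
After char 6 ('M'=12): chars_in_quartet=3 acc=0x3B6CC bytes_emitted=3
After char 7 ('X'=23): chars_in_quartet=4 acc=0xEDB317 -> emit ED B3 17, reset; bytes_emitted=6
After char 8 ('a'=26): chars_in_quartet=1 acc=0x1A bytes_emitted=6
After char 9 ('Q'=16): chars_in_quartet=2 acc=0x690 bytes_emitted=6
Padding '==': partial quartet acc=0x690 -> emit 69; bytes_emitted=7

Answer: 33 3E 63 ED B3 17 69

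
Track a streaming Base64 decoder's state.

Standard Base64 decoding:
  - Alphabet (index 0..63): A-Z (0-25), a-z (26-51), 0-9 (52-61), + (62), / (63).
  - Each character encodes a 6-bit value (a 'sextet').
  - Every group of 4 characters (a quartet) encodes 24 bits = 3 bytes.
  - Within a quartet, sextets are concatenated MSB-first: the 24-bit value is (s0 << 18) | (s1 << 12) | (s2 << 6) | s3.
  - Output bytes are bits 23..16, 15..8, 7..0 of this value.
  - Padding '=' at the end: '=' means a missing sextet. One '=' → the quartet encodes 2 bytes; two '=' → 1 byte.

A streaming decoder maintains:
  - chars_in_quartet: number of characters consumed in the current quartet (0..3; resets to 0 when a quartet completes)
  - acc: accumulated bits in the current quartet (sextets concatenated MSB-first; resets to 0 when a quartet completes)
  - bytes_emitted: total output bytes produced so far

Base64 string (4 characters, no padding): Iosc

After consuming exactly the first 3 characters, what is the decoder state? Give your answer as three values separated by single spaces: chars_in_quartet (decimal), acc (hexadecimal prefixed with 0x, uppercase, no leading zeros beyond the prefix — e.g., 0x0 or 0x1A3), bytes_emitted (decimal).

After char 0 ('I'=8): chars_in_quartet=1 acc=0x8 bytes_emitted=0
After char 1 ('o'=40): chars_in_quartet=2 acc=0x228 bytes_emitted=0
After char 2 ('s'=44): chars_in_quartet=3 acc=0x8A2C bytes_emitted=0

Answer: 3 0x8A2C 0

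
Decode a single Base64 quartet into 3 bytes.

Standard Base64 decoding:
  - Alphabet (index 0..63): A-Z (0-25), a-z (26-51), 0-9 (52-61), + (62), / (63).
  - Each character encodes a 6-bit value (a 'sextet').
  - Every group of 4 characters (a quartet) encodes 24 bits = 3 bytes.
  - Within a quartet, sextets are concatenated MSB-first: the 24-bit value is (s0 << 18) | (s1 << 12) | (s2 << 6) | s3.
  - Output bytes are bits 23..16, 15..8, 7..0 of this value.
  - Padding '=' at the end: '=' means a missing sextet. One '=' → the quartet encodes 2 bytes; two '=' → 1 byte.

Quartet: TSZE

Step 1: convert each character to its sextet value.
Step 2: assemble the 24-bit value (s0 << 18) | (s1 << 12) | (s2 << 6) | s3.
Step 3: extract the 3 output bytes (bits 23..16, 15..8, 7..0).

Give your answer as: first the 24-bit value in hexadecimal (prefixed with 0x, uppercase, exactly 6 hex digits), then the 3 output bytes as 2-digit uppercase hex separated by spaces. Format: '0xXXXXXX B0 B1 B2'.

Sextets: T=19, S=18, Z=25, E=4
24-bit: (19<<18) | (18<<12) | (25<<6) | 4
      = 0x4C0000 | 0x012000 | 0x000640 | 0x000004
      = 0x4D2644
Bytes: (v>>16)&0xFF=4D, (v>>8)&0xFF=26, v&0xFF=44

Answer: 0x4D2644 4D 26 44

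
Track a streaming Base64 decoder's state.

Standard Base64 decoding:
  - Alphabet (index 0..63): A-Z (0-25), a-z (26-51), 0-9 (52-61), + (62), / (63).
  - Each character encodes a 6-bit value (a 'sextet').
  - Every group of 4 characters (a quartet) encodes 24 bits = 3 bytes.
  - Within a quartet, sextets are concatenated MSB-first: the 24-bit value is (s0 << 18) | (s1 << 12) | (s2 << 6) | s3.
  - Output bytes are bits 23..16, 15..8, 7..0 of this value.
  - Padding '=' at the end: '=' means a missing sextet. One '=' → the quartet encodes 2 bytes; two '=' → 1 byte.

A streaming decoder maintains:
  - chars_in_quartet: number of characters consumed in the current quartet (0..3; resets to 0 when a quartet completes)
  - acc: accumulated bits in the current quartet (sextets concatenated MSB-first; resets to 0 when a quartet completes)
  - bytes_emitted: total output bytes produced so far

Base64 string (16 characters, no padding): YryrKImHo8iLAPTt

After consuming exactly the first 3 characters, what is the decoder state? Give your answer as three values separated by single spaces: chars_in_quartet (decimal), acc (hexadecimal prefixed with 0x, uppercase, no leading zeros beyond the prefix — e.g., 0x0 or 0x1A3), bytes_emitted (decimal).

After char 0 ('Y'=24): chars_in_quartet=1 acc=0x18 bytes_emitted=0
After char 1 ('r'=43): chars_in_quartet=2 acc=0x62B bytes_emitted=0
After char 2 ('y'=50): chars_in_quartet=3 acc=0x18AF2 bytes_emitted=0

Answer: 3 0x18AF2 0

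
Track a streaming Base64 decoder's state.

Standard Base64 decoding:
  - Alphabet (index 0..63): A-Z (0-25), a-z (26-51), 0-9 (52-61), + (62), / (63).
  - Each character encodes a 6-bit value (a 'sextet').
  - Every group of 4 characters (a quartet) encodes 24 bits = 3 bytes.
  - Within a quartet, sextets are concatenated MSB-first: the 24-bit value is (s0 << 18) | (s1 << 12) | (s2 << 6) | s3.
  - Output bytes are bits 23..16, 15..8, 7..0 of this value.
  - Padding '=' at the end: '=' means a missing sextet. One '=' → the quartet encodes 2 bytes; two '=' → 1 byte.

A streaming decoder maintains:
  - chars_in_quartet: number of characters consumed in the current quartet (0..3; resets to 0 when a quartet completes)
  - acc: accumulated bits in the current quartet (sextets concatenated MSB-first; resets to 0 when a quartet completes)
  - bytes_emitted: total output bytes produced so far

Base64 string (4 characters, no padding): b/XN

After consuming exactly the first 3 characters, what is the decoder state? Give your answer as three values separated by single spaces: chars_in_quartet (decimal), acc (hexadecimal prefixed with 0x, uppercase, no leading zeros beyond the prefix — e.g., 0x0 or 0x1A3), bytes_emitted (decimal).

After char 0 ('b'=27): chars_in_quartet=1 acc=0x1B bytes_emitted=0
After char 1 ('/'=63): chars_in_quartet=2 acc=0x6FF bytes_emitted=0
After char 2 ('X'=23): chars_in_quartet=3 acc=0x1BFD7 bytes_emitted=0

Answer: 3 0x1BFD7 0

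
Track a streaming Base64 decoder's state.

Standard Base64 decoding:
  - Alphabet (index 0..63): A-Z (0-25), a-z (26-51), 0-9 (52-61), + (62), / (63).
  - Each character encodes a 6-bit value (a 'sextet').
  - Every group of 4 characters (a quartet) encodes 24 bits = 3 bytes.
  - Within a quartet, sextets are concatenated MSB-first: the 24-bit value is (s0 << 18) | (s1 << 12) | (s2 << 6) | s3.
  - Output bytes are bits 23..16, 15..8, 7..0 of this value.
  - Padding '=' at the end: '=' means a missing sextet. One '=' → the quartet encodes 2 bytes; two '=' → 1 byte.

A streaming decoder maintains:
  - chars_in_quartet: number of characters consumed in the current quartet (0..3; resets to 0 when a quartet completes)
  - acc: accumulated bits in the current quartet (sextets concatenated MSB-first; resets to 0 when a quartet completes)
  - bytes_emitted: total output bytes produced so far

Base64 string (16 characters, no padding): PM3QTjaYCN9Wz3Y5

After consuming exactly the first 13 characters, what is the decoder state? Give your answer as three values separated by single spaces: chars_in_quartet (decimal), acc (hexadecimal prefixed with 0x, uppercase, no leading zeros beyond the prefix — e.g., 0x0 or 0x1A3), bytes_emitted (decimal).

Answer: 1 0x33 9

Derivation:
After char 0 ('P'=15): chars_in_quartet=1 acc=0xF bytes_emitted=0
After char 1 ('M'=12): chars_in_quartet=2 acc=0x3CC bytes_emitted=0
After char 2 ('3'=55): chars_in_quartet=3 acc=0xF337 bytes_emitted=0
After char 3 ('Q'=16): chars_in_quartet=4 acc=0x3CCDD0 -> emit 3C CD D0, reset; bytes_emitted=3
After char 4 ('T'=19): chars_in_quartet=1 acc=0x13 bytes_emitted=3
After char 5 ('j'=35): chars_in_quartet=2 acc=0x4E3 bytes_emitted=3
After char 6 ('a'=26): chars_in_quartet=3 acc=0x138DA bytes_emitted=3
After char 7 ('Y'=24): chars_in_quartet=4 acc=0x4E3698 -> emit 4E 36 98, reset; bytes_emitted=6
After char 8 ('C'=2): chars_in_quartet=1 acc=0x2 bytes_emitted=6
After char 9 ('N'=13): chars_in_quartet=2 acc=0x8D bytes_emitted=6
After char 10 ('9'=61): chars_in_quartet=3 acc=0x237D bytes_emitted=6
After char 11 ('W'=22): chars_in_quartet=4 acc=0x8DF56 -> emit 08 DF 56, reset; bytes_emitted=9
After char 12 ('z'=51): chars_in_quartet=1 acc=0x33 bytes_emitted=9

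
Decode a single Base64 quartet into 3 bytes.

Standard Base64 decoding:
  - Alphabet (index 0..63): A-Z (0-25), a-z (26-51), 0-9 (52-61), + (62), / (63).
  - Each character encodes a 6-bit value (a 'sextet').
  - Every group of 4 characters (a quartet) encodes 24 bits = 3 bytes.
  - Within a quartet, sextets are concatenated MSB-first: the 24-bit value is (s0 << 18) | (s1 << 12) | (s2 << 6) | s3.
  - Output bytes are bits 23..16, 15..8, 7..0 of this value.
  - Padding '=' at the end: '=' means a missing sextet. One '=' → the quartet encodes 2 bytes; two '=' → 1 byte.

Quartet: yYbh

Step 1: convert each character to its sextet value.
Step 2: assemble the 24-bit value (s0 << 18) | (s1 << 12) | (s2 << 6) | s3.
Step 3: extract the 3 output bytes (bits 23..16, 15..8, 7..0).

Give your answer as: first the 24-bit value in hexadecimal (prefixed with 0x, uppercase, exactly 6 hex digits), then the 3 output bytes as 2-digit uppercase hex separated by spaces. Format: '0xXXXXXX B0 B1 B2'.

Answer: 0xC986E1 C9 86 E1

Derivation:
Sextets: y=50, Y=24, b=27, h=33
24-bit: (50<<18) | (24<<12) | (27<<6) | 33
      = 0xC80000 | 0x018000 | 0x0006C0 | 0x000021
      = 0xC986E1
Bytes: (v>>16)&0xFF=C9, (v>>8)&0xFF=86, v&0xFF=E1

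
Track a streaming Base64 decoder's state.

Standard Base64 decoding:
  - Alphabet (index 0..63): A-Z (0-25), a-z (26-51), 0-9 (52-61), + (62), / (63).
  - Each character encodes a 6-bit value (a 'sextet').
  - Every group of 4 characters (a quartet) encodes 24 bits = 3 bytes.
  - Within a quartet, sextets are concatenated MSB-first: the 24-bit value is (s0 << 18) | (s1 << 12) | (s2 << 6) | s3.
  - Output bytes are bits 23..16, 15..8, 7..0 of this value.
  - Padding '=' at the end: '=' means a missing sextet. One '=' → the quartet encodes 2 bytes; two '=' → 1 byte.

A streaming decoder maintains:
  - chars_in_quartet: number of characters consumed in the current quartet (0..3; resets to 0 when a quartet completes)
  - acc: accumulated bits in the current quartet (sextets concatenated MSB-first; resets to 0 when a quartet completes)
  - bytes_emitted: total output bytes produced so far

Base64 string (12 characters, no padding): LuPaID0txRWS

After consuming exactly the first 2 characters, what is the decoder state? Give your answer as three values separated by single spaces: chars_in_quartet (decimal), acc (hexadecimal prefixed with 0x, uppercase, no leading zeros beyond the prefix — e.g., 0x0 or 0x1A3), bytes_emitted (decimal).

After char 0 ('L'=11): chars_in_quartet=1 acc=0xB bytes_emitted=0
After char 1 ('u'=46): chars_in_quartet=2 acc=0x2EE bytes_emitted=0

Answer: 2 0x2EE 0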